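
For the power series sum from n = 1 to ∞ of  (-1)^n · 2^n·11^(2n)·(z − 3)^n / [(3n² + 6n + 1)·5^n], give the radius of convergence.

R = 5/242

Apply the ratio test: |a_{n+1}| / |a_n| = [(3n² + 6n + 1)/(3(n+1)² + 6(n+1) + 1)] · 2·121/5, which tends to 242/5 as n → ∞.
Thus R = 1/(242/5) = 5/242.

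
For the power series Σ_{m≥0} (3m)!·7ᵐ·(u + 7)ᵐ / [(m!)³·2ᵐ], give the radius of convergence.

The ratio of consecutive coefficients is (3m+1)·(3m+2)·(3m+3)/(m+1)³ · 7/2 → 189/2.
Hence the series converges for |u + 7| < 1/(189/2) = 2/189, so the radius of convergence is 2/189.

R = 2/189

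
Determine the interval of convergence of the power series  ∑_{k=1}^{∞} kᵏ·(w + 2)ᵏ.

Root test: |a_k|^(1/k) = k → ∞.
Since the k-th root of |a_k| is unbounded, the series converges only at w = -2; R = 0.

{-2}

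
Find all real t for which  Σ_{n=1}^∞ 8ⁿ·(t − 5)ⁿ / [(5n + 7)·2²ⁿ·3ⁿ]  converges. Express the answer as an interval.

Apply the ratio test: |a_{n+1}| / |a_n| = [(5n + 7)/(5(n+1) + 7)] · 8/(4·3), which tends to 2/3 as n → ∞.
Thus R = 1/(2/3) = 3/2.
When t = 13/2, comparison with the harmonic series Σ 1/n shows the series diverges.
When t = 7/2, convergence follows from the alternating series test (terms decrease monotonically to 0).

[7/2, 13/2)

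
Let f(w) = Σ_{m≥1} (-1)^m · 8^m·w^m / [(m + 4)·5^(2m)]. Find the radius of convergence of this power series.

The ratio of consecutive coefficients is [(m + 4)/((m+1) + 4)] · 8/25 → 8/25.
The series converges when 8/25 · |w| < 1, giving R = 25/8.

R = 25/8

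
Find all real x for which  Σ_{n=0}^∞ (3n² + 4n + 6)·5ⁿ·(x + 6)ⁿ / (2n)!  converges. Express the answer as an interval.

(−∞, ∞)

The ratio of consecutive coefficients is (3(n+1)² + 4(n+1) + 6)/(3n² + 4n + 6) · 5 · 1/[(2n+1)·(2n+2)] → 0.
The ratio tends to 0 regardless of x, hence R = ∞.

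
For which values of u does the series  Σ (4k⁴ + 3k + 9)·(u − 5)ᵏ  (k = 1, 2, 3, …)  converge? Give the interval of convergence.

By the ratio test, |a_{k+1}/a_k| = (4(k+1)⁴ + 3(k+1) + 9)/(4k⁴ + 3k + 9) → 1.
Hence R = 1.
When u = 6, the terms do not tend to 0, so the series diverges.
At u = 4: the k-th term does not approach 0; divergence by the term test.

(4, 6)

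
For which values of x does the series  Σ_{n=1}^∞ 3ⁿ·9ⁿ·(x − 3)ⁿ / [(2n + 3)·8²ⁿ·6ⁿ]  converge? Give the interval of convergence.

[-101/9, 155/9)

The ratio of consecutive coefficients is [(2n + 3)/(2(n+1) + 3)] · 3·9/(64·6) → 9/128.
The series converges when 9/128 · |x − 3| < 1, giving R = 128/9.
Check x = 155/9: the terms are asymptotic to a nonzero constant times 1/n, so the series diverges by limit comparison with Σ 1/n.
Endpoint x = -101/9: convergence follows from the alternating series test (terms decrease monotonically to 0).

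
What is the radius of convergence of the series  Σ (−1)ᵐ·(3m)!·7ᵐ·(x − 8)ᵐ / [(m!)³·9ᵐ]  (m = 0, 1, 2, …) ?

Ratio test: |a_{m+1}/a_m| = (3m+1)·(3m+2)·(3m+3)/(m+1)³ · 7/9 → 21 as m → ∞.
Thus R = 1/(21) = 1/21.

R = 1/21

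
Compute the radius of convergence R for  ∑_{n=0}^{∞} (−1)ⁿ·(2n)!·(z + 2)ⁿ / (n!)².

R = 1/4

Apply the ratio test: |a_{n+1}| / |a_n| = (2n+1)·(2n+2)/(n+1)², which tends to 4 as n → ∞.
The series converges when 4 · |z + 2| < 1, giving R = 1/4.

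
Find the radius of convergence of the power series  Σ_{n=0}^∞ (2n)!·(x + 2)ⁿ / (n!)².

R = 1/4

By the ratio test, |a_{n+1}/a_n| = (2n+1)·(2n+2)/(n+1)² → 4.
Convergence for |x + 2| · 4 < 1, i.e. |x + 2| < 1/4. So R = 1/4.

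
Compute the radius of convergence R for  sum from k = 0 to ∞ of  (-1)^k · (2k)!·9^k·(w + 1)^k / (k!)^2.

Apply the ratio test: |a_{k+1}| / |a_k| = (2k+1)·(2k+2)/(k+1)² · 9, which tends to 36 as k → ∞.
Thus R = 1/(36) = 1/36.

R = 1/36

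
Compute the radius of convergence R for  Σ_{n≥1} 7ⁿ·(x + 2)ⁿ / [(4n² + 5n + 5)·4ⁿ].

By the ratio test, |a_{n+1}/a_n| = [(4n² + 5n + 5)/(4(n+1)² + 5(n+1) + 5)] · 7/4 → 7/4.
The series converges when 7/4 · |x + 2| < 1, giving R = 4/7.

R = 4/7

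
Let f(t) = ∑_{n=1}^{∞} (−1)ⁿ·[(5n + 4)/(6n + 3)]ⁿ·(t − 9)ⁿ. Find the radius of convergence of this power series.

R = 6/5

Applying the root test, |a_n|^(1/n) = (5n + 4)/(6n + 3) → 5/6.
Convergence for |t − 9| · 5/6 < 1, i.e. |t − 9| < 6/5. So R = 6/5.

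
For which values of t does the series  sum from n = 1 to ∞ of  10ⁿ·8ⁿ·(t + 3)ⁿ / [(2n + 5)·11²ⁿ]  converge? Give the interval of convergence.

By the ratio test, |a_{n+1}/a_n| = [(2n + 5)/(2(n+1) + 5)] · 10·8/121 → 80/121.
Thus R = 1/(80/121) = 121/80.
At t = -119/80: the terms behave like c/n; limit comparison with the harmonic series gives divergence.
When t = -361/80, the terms alternate in sign and decrease monotonically to 0 in absolute value (size ~ c/n), so the alternating series test gives convergence.

[-361/80, -119/80)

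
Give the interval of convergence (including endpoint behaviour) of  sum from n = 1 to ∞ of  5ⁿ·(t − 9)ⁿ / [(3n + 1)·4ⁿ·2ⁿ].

[37/5, 53/5)

Ratio test: |a_{n+1}/a_n| = [(3n + 1)/(3(n+1) + 1)] · 5/(4·2) → 5/8 as n → ∞.
The series converges when 5/8 · |t − 9| < 1, giving R = 8/5.
At t = 53/5: comparison with the harmonic series Σ 1/n shows the series diverges.
Endpoint t = 37/5: convergence follows from the alternating series test (terms decrease monotonically to 0).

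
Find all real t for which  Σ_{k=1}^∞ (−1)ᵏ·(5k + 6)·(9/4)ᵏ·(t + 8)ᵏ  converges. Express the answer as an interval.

(-76/9, -68/9)

The ratio of consecutive coefficients is [(5(k+1) + 6)/(5k + 6)] · 9/4 → 9/4.
Hence the series converges for |t + 8| < 1/(9/4) = 4/9, so the radius of convergence is 4/9.
At t = -68/9: the terms do not tend to 0, so the series diverges.
When t = -76/9, the terms do not tend to 0, so the series diverges.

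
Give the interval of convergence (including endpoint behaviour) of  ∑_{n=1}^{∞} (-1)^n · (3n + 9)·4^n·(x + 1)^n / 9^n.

By the ratio test, |a_{n+1}/a_n| = [(3(n+1) + 9)/(3n + 9)] · 4/9 → 4/9.
Convergence for |x + 1| · 4/9 < 1, i.e. |x + 1| < 9/4. So R = 9/4.
When x = 5/4, the terms have absolute value of order n, which does not tend to 0, so the series diverges by the divergence test.
Check x = -13/4: the terms do not tend to 0, so the series diverges.

(-13/4, 5/4)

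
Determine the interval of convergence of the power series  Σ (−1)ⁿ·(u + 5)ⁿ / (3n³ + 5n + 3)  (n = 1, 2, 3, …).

[-6, -4]

The ratio of consecutive coefficients is (3n³ + 5n + 3)/(3(n+1)³ + 5(n+1) + 3) → 1.
Convergence for |u + 5| < 1, so R = 1.
Endpoint u = -4: the terms are on the order of 1/n³, so the series converges absolutely by comparison with the p-series (p = 3 > 1).
Endpoint u = -6: absolute convergence follows by limit comparison with Σ 1/n³.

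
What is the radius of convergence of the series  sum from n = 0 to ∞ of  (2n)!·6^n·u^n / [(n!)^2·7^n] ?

By the ratio test, |a_{n+1}/a_n| = (2n+1)·(2n+2)/(n+1)² · 6/7 → 24/7.
The series converges when 24/7 · |u| < 1, giving R = 7/24.

R = 7/24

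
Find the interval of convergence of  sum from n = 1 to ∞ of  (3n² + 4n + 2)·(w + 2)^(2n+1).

(-3, -1)

Ratio test: |a_{n+1}/a_n| = (3(n+1)² + 4(n+1) + 2)/(3n² + 4n + 2) → 1 as n → ∞.
Successive powers of (w + 2) differ by 2, so the series converges when |w + 2|² · 1 < 1, i.e. |w + 2| < √(1) = 1. So R = 1.
When w = -1, the terms have absolute value of order n², which does not tend to 0, so the series diverges by the divergence test.
Check w = -3: the terms have absolute value of order n², which does not tend to 0, so the series diverges by the divergence test.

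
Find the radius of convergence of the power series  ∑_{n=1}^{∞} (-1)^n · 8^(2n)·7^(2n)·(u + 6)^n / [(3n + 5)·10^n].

Apply the ratio test: |a_{n+1}| / |a_n| = [(3n + 5)/(3(n+1) + 5)] · 64·49/10, which tends to 1568/5 as n → ∞.
Hence the series converges for |u + 6| < 1/(1568/5) = 5/1568, so the radius of convergence is 5/1568.

R = 5/1568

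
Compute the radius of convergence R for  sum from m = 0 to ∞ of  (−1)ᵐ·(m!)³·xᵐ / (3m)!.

R = 27

The ratio of consecutive coefficients is (m+1)³/[(3m+1)·(3m+2)·(3m+3)] → 1/27.
Convergence for |x| · 1/27 < 1, i.e. |x| < 27. So R = 27.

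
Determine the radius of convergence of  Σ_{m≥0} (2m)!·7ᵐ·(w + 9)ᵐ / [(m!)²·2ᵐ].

By the ratio test, |a_{m+1}/a_m| = (2m+1)·(2m+2)/(m+1)² · 7/2 → 14.
Hence the series converges for |w + 9| < 1/(14) = 1/14, so the radius of convergence is 1/14.

R = 1/14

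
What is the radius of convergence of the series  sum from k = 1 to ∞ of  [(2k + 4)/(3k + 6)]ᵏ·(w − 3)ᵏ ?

Root test: |a_k|^(1/k) = (2k + 4)/(3k + 6) → 2/3.
Convergence for |w − 3| · 2/3 < 1, i.e. |w − 3| < 3/2. So R = 3/2.

R = 3/2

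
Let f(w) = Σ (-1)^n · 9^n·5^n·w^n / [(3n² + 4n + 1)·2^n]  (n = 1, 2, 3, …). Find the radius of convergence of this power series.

Apply the ratio test: |a_{n+1}| / |a_n| = [(3n² + 4n + 1)/(3(n+1)² + 4(n+1) + 1)] · 9·5/2, which tends to 45/2 as n → ∞.
The series converges when 45/2 · |w| < 1, giving R = 2/45.

R = 2/45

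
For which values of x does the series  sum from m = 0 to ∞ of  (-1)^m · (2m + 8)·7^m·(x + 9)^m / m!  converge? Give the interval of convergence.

By the ratio test, |a_{m+1}/a_m| = (2(m+1) + 8)/(2m + 8) · 7 · 1/(m+1) → 0.
Since the limit is 0 < 1 for every x, the series converges on all of ℝ and R = ∞.

(−∞, ∞)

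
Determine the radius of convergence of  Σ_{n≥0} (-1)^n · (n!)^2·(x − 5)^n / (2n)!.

By the ratio test, |a_{n+1}/a_n| = (n+1)²/[(2n+1)·(2n+2)] → 1/4.
The series converges when 1/4 · |x − 5| < 1, giving R = 4.

R = 4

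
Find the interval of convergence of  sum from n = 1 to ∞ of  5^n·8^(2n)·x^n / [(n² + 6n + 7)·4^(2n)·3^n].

By the ratio test, |a_{n+1}/a_n| = [(n² + 6n + 7)/((n+1)² + 6(n+1) + 7)] · 5·64/(16·3) → 20/3.
Hence the series converges for |x| < 1/(20/3) = 3/20, so the radius of convergence is 3/20.
Check x = 3/20: the terms are on the order of 1/n², so the series converges absolutely by comparison with the p-series (p = 2 > 1).
At x = -3/20: absolute convergence follows by limit comparison with Σ 1/n².

[-3/20, 3/20]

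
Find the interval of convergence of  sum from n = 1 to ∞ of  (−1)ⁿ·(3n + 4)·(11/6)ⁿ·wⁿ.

By the ratio test, |a_{n+1}/a_n| = [(3(n+1) + 4)/(3n + 4)] · 11/6 → 11/6.
Thus R = 1/(11/6) = 6/11.
When w = 6/11, the n-th term does not approach 0; divergence by the term test.
When w = -6/11, the terms do not tend to 0, so the series diverges.

(-6/11, 6/11)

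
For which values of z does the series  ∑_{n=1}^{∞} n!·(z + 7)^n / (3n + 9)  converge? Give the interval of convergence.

{-7}

By the ratio test, |a_{n+1}/a_n| = (n+1) · (3n + 9)/(3(n+1) + 9) → ∞.
The ratio grows without bound, so the series diverges whenever (z + 7) ≠ 0; it converges only at z = -7. R = 0.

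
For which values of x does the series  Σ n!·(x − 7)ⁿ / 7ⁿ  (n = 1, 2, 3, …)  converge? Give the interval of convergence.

{7}

Apply the ratio test: |a_{n+1}| / |a_n| = (n+1) · 1/7, which tends to ∞ as n → ∞.
The terms grow without bound for any (x − 7) ≠ 0, so R = 0 (convergence only at x = 7).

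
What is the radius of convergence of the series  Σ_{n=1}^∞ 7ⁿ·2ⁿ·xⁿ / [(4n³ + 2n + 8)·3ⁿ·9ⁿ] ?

R = 27/14

Apply the ratio test: |a_{n+1}| / |a_n| = [(4n³ + 2n + 8)/(4(n+1)³ + 2(n+1) + 8)] · 7·2/(3·9), which tends to 14/27 as n → ∞.
Thus R = 1/(14/27) = 27/14.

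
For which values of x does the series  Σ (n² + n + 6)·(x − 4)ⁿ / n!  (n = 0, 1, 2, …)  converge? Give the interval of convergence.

(−∞, ∞)

Ratio test: |a_{n+1}/a_n| = ((n+1)² + (n+1) + 6)/(n² + n + 6) · 1/(n+1) → 0 as n → ∞.
The ratio tends to 0 regardless of x, hence R = ∞.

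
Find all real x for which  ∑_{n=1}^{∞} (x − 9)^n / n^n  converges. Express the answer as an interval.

Applying the root test, |a_n|^(1/n) = 1/n → 0.
The limit is 0 for every x, so R = ∞.

(−∞, ∞)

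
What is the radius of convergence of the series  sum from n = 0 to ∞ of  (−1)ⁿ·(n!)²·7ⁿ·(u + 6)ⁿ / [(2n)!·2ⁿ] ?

R = 8/7

Ratio test: |a_{n+1}/a_n| = (n+1)²/[(2n+1)·(2n+2)] · 7/2 → 7/8 as n → ∞.
Hence the series converges for |u + 6| < 1/(7/8) = 8/7, so the radius of convergence is 8/7.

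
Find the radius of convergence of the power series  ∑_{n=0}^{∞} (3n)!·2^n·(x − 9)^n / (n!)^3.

R = 1/54

Ratio test: |a_{n+1}/a_n| = (3n+1)·(3n+2)·(3n+3)/(n+1)³ · 2 → 54 as n → ∞.
The series converges when 54 · |x − 9| < 1, giving R = 1/54.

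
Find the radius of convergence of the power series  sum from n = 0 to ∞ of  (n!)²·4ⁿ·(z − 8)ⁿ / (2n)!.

R = 1

By the ratio test, |a_{n+1}/a_n| = (n+1)²/[(2n+1)·(2n+2)] · 4 → 1.
So the series converges when |z − 8| < 1 and diverges when |z − 8| > 1; R = 1.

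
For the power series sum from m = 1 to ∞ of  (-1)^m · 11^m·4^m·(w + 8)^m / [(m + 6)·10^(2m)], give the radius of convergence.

R = 25/11

By the ratio test, |a_{m+1}/a_m| = [(m + 6)/((m+1) + 6)] · 11·4/100 → 11/25.
Thus R = 1/(11/25) = 25/11.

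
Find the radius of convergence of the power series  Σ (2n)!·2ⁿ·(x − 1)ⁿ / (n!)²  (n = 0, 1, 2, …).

Apply the ratio test: |a_{n+1}| / |a_n| = (2n+1)·(2n+2)/(n+1)² · 2, which tends to 8 as n → ∞.
Thus R = 1/(8) = 1/8.

R = 1/8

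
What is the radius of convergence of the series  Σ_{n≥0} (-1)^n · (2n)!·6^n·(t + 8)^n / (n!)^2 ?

Ratio test: |a_{n+1}/a_n| = (2n+1)·(2n+2)/(n+1)² · 6 → 24 as n → ∞.
Hence the series converges for |t + 8| < 1/(24) = 1/24, so the radius of convergence is 1/24.

R = 1/24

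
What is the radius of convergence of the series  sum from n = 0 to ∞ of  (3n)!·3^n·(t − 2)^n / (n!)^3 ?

The ratio of consecutive coefficients is (3n+1)·(3n+2)·(3n+3)/(n+1)³ · 3 → 81.
The series converges when 81 · |t − 2| < 1, giving R = 1/81.

R = 1/81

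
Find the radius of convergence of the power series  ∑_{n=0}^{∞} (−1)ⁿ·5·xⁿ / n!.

The ratio of consecutive coefficients is 5/5 · 1/(n+1) → 0.
The limit is 0, so the series converges for all x; R = ∞.

R = ∞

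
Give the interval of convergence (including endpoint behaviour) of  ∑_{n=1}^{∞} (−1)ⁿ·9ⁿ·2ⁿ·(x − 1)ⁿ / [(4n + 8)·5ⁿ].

Ratio test: |a_{n+1}/a_n| = [(4n + 8)/(4(n+1) + 8)] · 9·2/5 → 18/5 as n → ∞.
Convergence for |x − 1| · 18/5 < 1, i.e. |x − 1| < 5/18. So R = 5/18.
Check x = 23/18: the terms alternate in sign and decrease monotonically to 0 in absolute value (size ~ c/n), so the alternating series test gives convergence.
Endpoint x = 13/18: comparison with the harmonic series Σ 1/n shows the series diverges.

(13/18, 23/18]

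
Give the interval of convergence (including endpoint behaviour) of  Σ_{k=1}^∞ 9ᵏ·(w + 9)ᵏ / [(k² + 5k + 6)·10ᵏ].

[-91/9, -71/9]

The ratio of consecutive coefficients is [(k² + 5k + 6)/((k+1)² + 5(k+1) + 6)] · 9/10 → 9/10.
Hence the series converges for |w + 9| < 1/(9/10) = 10/9, so the radius of convergence is 10/9.
Check w = -71/9: the terms are on the order of 1/k², so the series converges absolutely by comparison with the p-series (p = 2 > 1).
When w = -91/9, absolute convergence follows by limit comparison with Σ 1/k².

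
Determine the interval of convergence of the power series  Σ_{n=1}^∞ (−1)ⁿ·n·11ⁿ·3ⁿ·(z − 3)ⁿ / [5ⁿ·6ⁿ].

The ratio of consecutive coefficients is [(n+1)/n] · 11·3/(5·6) → 11/10.
The series converges when 11/10 · |z − 3| < 1, giving R = 10/11.
At z = 43/11: the n-th term does not approach 0; divergence by the term test.
When z = 23/11, the n-th term does not approach 0; divergence by the term test.

(23/11, 43/11)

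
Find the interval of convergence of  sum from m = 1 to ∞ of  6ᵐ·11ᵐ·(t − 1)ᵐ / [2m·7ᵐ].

[59/66, 73/66)

By the ratio test, |a_{m+1}/a_m| = [2m/2(m+1)] · 6·11/7 → 66/7.
Thus R = 1/(66/7) = 7/66.
Endpoint t = 73/66: the terms are asymptotic to a nonzero constant times 1/m, so the series diverges by limit comparison with Σ 1/m.
Check t = 59/66: the terms alternate in sign and decrease monotonically to 0 in absolute value (size ~ c/m), so the alternating series test gives convergence.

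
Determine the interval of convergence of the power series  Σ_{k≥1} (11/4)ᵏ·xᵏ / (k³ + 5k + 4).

[-4/11, 4/11]

The ratio of consecutive coefficients is [(k³ + 5k + 4)/((k+1)³ + 5(k+1) + 4)] · 11/4 → 11/4.
The series converges when 11/4 · |x| < 1, giving R = 4/11.
When x = 4/11, the terms are on the order of 1/k³, so the series converges absolutely by comparison with the p-series (p = 3 > 1).
At x = -4/11: the series is dominated by a constant times Σ 1/k³, which converges (p = 3 > 1).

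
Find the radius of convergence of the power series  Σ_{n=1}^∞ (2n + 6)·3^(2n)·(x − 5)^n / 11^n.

Apply the ratio test: |a_{n+1}| / |a_n| = [(2(n+1) + 6)/(2n + 6)] · 9/11, which tends to 9/11 as n → ∞.
Hence the series converges for |x − 5| < 1/(9/11) = 11/9, so the radius of convergence is 11/9.

R = 11/9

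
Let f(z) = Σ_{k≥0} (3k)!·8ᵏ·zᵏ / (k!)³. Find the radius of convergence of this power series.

Apply the ratio test: |a_{k+1}| / |a_k| = (3k+1)·(3k+2)·(3k+3)/(k+1)³ · 8, which tends to 216 as k → ∞.
Convergence for |z| · 216 < 1, i.e. |z| < 1/216. So R = 1/216.

R = 1/216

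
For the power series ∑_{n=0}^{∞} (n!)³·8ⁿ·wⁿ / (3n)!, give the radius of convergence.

R = 27/8

Apply the ratio test: |a_{n+1}| / |a_n| = (n+1)³/[(3n+1)·(3n+2)·(3n+3)] · 8, which tends to 8/27 as n → ∞.
Hence the series converges for |w| < 1/(8/27) = 27/8, so the radius of convergence is 27/8.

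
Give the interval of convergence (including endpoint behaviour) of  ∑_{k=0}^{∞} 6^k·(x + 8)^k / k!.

(−∞, ∞)

Ratio test: |a_{k+1}/a_k| = 6 · 1/(k+1) → 0 as k → ∞.
The limit is 0, so the series converges for all x; R = ∞.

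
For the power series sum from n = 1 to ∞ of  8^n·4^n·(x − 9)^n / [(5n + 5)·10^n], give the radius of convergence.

R = 5/16

By the ratio test, |a_{n+1}/a_n| = [(5n + 5)/(5(n+1) + 5)] · 8·4/10 → 16/5.
Hence the series converges for |x − 9| < 1/(16/5) = 5/16, so the radius of convergence is 5/16.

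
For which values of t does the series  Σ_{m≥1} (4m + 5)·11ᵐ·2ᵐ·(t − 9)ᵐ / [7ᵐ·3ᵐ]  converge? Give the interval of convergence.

(177/22, 219/22)

By the ratio test, |a_{m+1}/a_m| = [(4(m+1) + 5)/(4m + 5)] · 11·2/(7·3) → 22/21.
Convergence for |t − 9| · 22/21 < 1, i.e. |t − 9| < 21/22. So R = 21/22.
At t = 219/22: the m-th term does not approach 0; divergence by the term test.
Endpoint t = 177/22: the terms have absolute value of order m, which does not tend to 0, so the series diverges by the divergence test.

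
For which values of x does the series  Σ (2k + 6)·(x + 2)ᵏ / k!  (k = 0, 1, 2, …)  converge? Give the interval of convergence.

By the ratio test, |a_{k+1}/a_k| = (2(k+1) + 6)/(2k + 6) · 1/(k+1) → 0.
The ratio tends to 0 regardless of x, hence R = ∞.

(−∞, ∞)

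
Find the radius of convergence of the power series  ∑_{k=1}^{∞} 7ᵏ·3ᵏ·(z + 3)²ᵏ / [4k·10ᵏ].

By the ratio test, |a_{k+1}/a_k| = [4k/4(k+1)] · 7·3/10 → 21/10.
Since the exponent of (z + 3) increases by 2 each term, convergence requires |z + 3|² < 10/21, hence R = √210/21.

R = √210/21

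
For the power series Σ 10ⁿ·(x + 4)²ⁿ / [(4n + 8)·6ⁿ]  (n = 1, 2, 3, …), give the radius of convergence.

R = √15/5

Apply the ratio test: |a_{n+1}| / |a_n| = [(4n + 8)/(4(n+1) + 8)] · 10/6, which tends to 5/3 as n → ∞.
Writing y = (x + 4)², the series in y has radius 3/5, so |x + 4| < √(3/5) and R = √15/5.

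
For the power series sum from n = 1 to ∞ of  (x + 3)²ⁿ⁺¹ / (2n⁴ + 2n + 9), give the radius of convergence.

The ratio of consecutive coefficients is (2n⁴ + 2n + 9)/(2(n+1)⁴ + 2(n+1) + 9) → 1.
Writing y = (x + 3)², the series in y has radius 1, so |x + 3| < √(1) = 1 and R = 1.

R = 1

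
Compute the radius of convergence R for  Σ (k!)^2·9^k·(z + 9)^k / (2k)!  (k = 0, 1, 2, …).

Ratio test: |a_{k+1}/a_k| = (k+1)²/[(2k+1)·(2k+2)] · 9 → 9/4 as k → ∞.
Hence the series converges for |z + 9| < 1/(9/4) = 4/9, so the radius of convergence is 4/9.

R = 4/9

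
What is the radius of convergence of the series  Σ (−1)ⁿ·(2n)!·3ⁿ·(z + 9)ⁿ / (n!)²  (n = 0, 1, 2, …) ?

By the ratio test, |a_{n+1}/a_n| = (2n+1)·(2n+2)/(n+1)² · 3 → 12.
Hence the series converges for |z + 9| < 1/(12) = 1/12, so the radius of convergence is 1/12.

R = 1/12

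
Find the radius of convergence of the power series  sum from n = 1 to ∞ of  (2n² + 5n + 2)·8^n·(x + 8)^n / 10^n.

R = 5/4

Apply the ratio test: |a_{n+1}| / |a_n| = [(2(n+1)² + 5(n+1) + 2)/(2n² + 5n + 2)] · 8/10, which tends to 4/5 as n → ∞.
Convergence for |x + 8| · 4/5 < 1, i.e. |x + 8| < 5/4. So R = 5/4.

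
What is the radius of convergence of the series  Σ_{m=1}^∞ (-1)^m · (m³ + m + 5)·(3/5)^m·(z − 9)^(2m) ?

R = √15/3

Ratio test: |a_{m+1}/a_m| = [((m+1)³ + (m+1) + 5)/(m³ + m + 5)] · 3/5 → 3/5 as m → ∞.
Successive powers of (z − 9) differ by 2, so the series converges when |z − 9|² · 3/5 < 1, i.e. |z − 9| < √(5/3). So R = √15/3.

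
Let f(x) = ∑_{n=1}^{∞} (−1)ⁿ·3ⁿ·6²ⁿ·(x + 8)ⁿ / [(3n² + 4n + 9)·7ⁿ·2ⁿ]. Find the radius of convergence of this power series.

The ratio of consecutive coefficients is [(3n² + 4n + 9)/(3(n+1)² + 4(n+1) + 9)] · 3·36/(7·2) → 54/7.
Thus R = 1/(54/7) = 7/54.

R = 7/54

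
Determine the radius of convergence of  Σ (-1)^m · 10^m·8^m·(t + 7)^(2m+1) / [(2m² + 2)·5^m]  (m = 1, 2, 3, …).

R = 1/4

The ratio of consecutive coefficients is [(2m² + 2)/(2(m+1)² + 2)] · 10·8/5 → 16.
Writing y = (t + 7)², the series in y has radius 1/16, so |t + 7| < √(1/16) = 1/4 and R = 1/4.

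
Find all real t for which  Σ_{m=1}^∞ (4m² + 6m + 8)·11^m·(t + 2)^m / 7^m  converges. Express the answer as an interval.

(-29/11, -15/11)

The ratio of consecutive coefficients is [(4(m+1)² + 6(m+1) + 8)/(4m² + 6m + 8)] · 11/7 → 11/7.
Hence the series converges for |t + 2| < 1/(11/7) = 7/11, so the radius of convergence is 7/11.
At t = -15/11: the m-th term does not approach 0; divergence by the term test.
Endpoint t = -29/11: the terms have absolute value of order m², which does not tend to 0, so the series diverges by the divergence test.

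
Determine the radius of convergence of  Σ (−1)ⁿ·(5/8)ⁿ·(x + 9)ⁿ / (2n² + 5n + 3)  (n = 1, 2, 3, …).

R = 8/5

Apply the ratio test: |a_{n+1}| / |a_n| = [(2n² + 5n + 3)/(2(n+1)² + 5(n+1) + 3)] · 5/8, which tends to 5/8 as n → ∞.
Convergence for |x + 9| · 5/8 < 1, i.e. |x + 9| < 8/5. So R = 8/5.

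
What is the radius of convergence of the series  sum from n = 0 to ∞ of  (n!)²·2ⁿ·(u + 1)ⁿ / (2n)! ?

R = 2

Ratio test: |a_{n+1}/a_n| = (n+1)²/[(2n+1)·(2n+2)] · 2 → 1/2 as n → ∞.
The series converges when 1/2 · |u + 1| < 1, giving R = 2.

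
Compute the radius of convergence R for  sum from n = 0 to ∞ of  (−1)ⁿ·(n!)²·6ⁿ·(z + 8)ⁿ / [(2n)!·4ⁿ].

By the ratio test, |a_{n+1}/a_n| = (n+1)²/[(2n+1)·(2n+2)] · 6/4 → 3/8.
Hence the series converges for |z + 8| < 1/(3/8) = 8/3, so the radius of convergence is 8/3.

R = 8/3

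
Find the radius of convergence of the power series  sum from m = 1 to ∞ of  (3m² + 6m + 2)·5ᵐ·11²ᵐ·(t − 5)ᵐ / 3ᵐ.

R = 3/605

The ratio of consecutive coefficients is [(3(m+1)² + 6(m+1) + 2)/(3m² + 6m + 2)] · 5·121/3 → 605/3.
Hence the series converges for |t − 5| < 1/(605/3) = 3/605, so the radius of convergence is 3/605.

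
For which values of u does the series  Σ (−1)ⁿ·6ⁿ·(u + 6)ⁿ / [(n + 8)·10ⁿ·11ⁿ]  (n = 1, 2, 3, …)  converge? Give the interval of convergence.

(-73/3, 37/3]

Apply the ratio test: |a_{n+1}| / |a_n| = [(n + 8)/((n+1) + 8)] · 6/(10·11), which tends to 3/55 as n → ∞.
Thus R = 1/(3/55) = 55/3.
Endpoint u = 37/3: convergence follows from the alternating series test (terms decrease monotonically to 0).
Check u = -73/3: the terms are asymptotic to a nonzero constant times 1/n, so the series diverges by limit comparison with Σ 1/n.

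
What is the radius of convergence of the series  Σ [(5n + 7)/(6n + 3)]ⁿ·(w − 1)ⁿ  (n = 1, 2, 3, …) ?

R = 6/5

Root test: |a_n|^(1/n) = (5n + 7)/(6n + 3) → 5/6.
Hence the series converges for |w − 1| < 1/(5/6) = 6/5, so the radius of convergence is 6/5.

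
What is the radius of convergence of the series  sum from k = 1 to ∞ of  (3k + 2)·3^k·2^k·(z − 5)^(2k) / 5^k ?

The ratio of consecutive coefficients is [(3(k+1) + 2)/(3k + 2)] · 3·2/5 → 6/5.
Writing y = (z − 5)², the series in y has radius 5/6, so |z − 5| < √(5/6) and R = √30/6.

R = √30/6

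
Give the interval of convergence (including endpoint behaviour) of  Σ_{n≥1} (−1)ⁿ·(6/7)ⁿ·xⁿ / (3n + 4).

Ratio test: |a_{n+1}/a_n| = [(3n + 4)/(3(n+1) + 4)] · 6/7 → 6/7 as n → ∞.
Hence the series converges for |x| < 1/(6/7) = 7/6, so the radius of convergence is 7/6.
At x = 7/6: convergence follows from the alternating series test (terms decrease monotonically to 0).
When x = -7/6, the terms behave like c/n; limit comparison with the harmonic series gives divergence.

(-7/6, 7/6]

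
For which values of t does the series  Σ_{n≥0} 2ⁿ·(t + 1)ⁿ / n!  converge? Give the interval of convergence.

Apply the ratio test: |a_{n+1}| / |a_n| = 2 · 1/(n+1), which tends to 0 as n → ∞.
Since the limit is 0 < 1 for every t, the series converges on all of ℝ and R = ∞.

(−∞, ∞)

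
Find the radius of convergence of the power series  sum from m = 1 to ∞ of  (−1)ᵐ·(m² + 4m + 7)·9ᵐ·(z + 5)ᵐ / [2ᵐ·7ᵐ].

The ratio of consecutive coefficients is [((m+1)² + 4(m+1) + 7)/(m² + 4m + 7)] · 9/(2·7) → 9/14.
The series converges when 9/14 · |z + 5| < 1, giving R = 14/9.

R = 14/9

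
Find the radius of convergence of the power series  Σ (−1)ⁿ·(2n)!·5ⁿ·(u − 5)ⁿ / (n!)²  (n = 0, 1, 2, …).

R = 1/20

By the ratio test, |a_{n+1}/a_n| = (2n+1)·(2n+2)/(n+1)² · 5 → 20.
The series converges when 20 · |u − 5| < 1, giving R = 1/20.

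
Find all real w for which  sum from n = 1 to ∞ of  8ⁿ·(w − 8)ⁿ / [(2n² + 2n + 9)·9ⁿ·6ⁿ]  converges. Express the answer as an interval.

[5/4, 59/4]

The ratio of consecutive coefficients is [(2n² + 2n + 9)/(2(n+1)² + 2(n+1) + 9)] · 8/(9·6) → 4/27.
The series converges when 4/27 · |w − 8| < 1, giving R = 27/4.
Check w = 59/4: absolute convergence follows by limit comparison with Σ 1/n².
Endpoint w = 5/4: the terms are on the order of 1/n², so the series converges absolutely by comparison with the p-series (p = 2 > 1).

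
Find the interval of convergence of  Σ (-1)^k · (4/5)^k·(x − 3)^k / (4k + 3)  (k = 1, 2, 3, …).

Apply the ratio test: |a_{k+1}| / |a_k| = [(4k + 3)/(4(k+1) + 3)] · 4/5, which tends to 4/5 as k → ∞.
Convergence for |x − 3| · 4/5 < 1, i.e. |x − 3| < 5/4. So R = 5/4.
Endpoint x = 17/4: the terms alternate in sign and decrease monotonically to 0 in absolute value (size ~ c/k), so the alternating series test gives convergence.
Check x = 7/4: the terms behave like c/k; limit comparison with the harmonic series gives divergence.

(7/4, 17/4]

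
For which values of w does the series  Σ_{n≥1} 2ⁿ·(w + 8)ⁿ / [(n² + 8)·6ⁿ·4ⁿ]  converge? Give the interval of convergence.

[-20, 4]

Apply the ratio test: |a_{n+1}| / |a_n| = [(n² + 8)/((n+1)² + 8)] · 2/(6·4), which tends to 1/12 as n → ∞.
Convergence for |w + 8| · 1/12 < 1, i.e. |w + 8| < 12. So R = 12.
At w = 4: the series is dominated by a constant times Σ 1/n², which converges (p = 2 > 1).
Endpoint w = -20: absolute convergence follows by limit comparison with Σ 1/n².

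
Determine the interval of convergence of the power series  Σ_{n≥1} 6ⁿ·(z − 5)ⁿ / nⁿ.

Applying the root test, |a_n|^(1/n) = 6/n → 0.
The limit is 0 for every z, so R = ∞.

(−∞, ∞)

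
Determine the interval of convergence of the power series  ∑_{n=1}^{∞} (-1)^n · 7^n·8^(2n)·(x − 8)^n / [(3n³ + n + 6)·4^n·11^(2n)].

Apply the ratio test: |a_{n+1}| / |a_n| = [(3n³ + n + 6)/(3(n+1)³ + (n+1) + 6)] · 7·64/(4·121), which tends to 112/121 as n → ∞.
Thus R = 1/(112/121) = 121/112.
When x = 1017/112, the series is dominated by a constant times Σ 1/n³, which converges (p = 3 > 1).
Endpoint x = 775/112: absolute convergence follows by limit comparison with Σ 1/n³.

[775/112, 1017/112]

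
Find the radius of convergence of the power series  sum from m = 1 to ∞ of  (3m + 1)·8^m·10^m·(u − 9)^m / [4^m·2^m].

R = 1/10

The ratio of consecutive coefficients is [(3(m+1) + 1)/(3m + 1)] · 8·10/(4·2) → 10.
The series converges when 10 · |u − 9| < 1, giving R = 1/10.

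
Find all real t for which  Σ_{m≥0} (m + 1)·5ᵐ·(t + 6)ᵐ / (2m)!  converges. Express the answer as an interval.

Ratio test: |a_{m+1}/a_m| = ((m+1) + 1)/(m + 1) · 5 · 1/[(2m+1)·(2m+2)] → 0 as m → ∞.
Since the limit is 0 < 1 for every t, the series converges on all of ℝ and R = ∞.

(−∞, ∞)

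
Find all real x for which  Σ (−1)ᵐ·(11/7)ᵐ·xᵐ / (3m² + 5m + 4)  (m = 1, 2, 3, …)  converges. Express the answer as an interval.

Ratio test: |a_{m+1}/a_m| = [(3m² + 5m + 4)/(3(m+1)² + 5(m+1) + 4)] · 11/7 → 11/7 as m → ∞.
Thus R = 1/(11/7) = 7/11.
At x = 7/11: absolute convergence follows by limit comparison with Σ 1/m².
When x = -7/11, absolute convergence follows by limit comparison with Σ 1/m².

[-7/11, 7/11]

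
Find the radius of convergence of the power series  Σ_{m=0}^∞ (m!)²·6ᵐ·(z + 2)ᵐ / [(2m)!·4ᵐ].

R = 8/3

The ratio of consecutive coefficients is (m+1)²/[(2m+1)·(2m+2)] · 6/4 → 3/8.
The series converges when 3/8 · |z + 2| < 1, giving R = 8/3.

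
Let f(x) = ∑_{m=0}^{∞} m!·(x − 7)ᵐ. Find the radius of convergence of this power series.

Apply the ratio test: |a_{m+1}| / |a_m| = (m+1), which tends to ∞ as m → ∞.
The ratio grows without bound, so the series diverges whenever (x − 7) ≠ 0; it converges only at x = 7. R = 0.

R = 0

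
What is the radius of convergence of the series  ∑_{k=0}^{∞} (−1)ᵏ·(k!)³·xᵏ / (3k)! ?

R = 27

By the ratio test, |a_{k+1}/a_k| = (k+1)³/[(3k+1)·(3k+2)·(3k+3)] → 1/27.
Thus R = 1/(1/27) = 27.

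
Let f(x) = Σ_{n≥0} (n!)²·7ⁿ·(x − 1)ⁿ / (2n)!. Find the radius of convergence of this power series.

R = 4/7

Ratio test: |a_{n+1}/a_n| = (n+1)²/[(2n+1)·(2n+2)] · 7 → 7/4 as n → ∞.
Convergence for |x − 1| · 7/4 < 1, i.e. |x − 1| < 4/7. So R = 4/7.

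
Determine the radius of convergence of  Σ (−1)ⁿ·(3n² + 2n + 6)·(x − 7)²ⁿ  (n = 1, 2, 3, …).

Apply the ratio test: |a_{n+1}| / |a_n| = (3(n+1)² + 2(n+1) + 6)/(3n² + 2n + 6), which tends to 1 as n → ∞.
Since the exponent of (x − 7) increases by 2 each term, convergence requires |x − 7|² < 1, hence R = 1.

R = 1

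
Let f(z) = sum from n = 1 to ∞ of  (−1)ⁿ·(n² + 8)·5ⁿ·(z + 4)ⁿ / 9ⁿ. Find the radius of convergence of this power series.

Apply the ratio test: |a_{n+1}| / |a_n| = [((n+1)² + 8)/(n² + 8)] · 5/9, which tends to 5/9 as n → ∞.
Thus R = 1/(5/9) = 9/5.

R = 9/5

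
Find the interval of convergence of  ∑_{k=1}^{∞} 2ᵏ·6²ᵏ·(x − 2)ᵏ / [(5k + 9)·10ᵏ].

[67/36, 77/36)

By the ratio test, |a_{k+1}/a_k| = [(5k + 9)/(5(k+1) + 9)] · 2·36/10 → 36/5.
Thus R = 1/(36/5) = 5/36.
When x = 77/36, comparison with the harmonic series Σ 1/k shows the series diverges.
Endpoint x = 67/36: convergence follows from the alternating series test (terms decrease monotonically to 0).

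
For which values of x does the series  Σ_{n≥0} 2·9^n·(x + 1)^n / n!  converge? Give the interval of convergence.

By the ratio test, |a_{n+1}/a_n| = 2/2 · 9 · 1/(n+1) → 0.
The limit is 0, so the series converges for all x; R = ∞.

(−∞, ∞)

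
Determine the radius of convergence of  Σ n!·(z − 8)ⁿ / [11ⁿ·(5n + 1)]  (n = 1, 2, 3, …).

R = 0

Apply the ratio test: |a_{n+1}| / |a_n| = (n+1) · 1/11 · (5n + 1)/(5(n+1) + 1), which tends to ∞ as n → ∞.
Since the ratio → ∞, the series diverges for every z ≠ 8, and R = 0.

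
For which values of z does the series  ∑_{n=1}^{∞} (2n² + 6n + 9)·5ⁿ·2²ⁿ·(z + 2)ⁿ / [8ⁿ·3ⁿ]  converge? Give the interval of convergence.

(-16/5, -4/5)

The ratio of consecutive coefficients is [(2(n+1)² + 6(n+1) + 9)/(2n² + 6n + 9)] · 5·4/(8·3) → 5/6.
Hence the series converges for |z + 2| < 1/(5/6) = 6/5, so the radius of convergence is 6/5.
Endpoint z = -4/5: the terms have absolute value of order n², which does not tend to 0, so the series diverges by the divergence test.
At z = -16/5: the n-th term does not approach 0; divergence by the term test.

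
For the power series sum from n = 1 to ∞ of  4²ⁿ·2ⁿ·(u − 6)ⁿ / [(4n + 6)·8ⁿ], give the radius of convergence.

Apply the ratio test: |a_{n+1}| / |a_n| = [(4n + 6)/(4(n+1) + 6)] · 16·2/8, which tends to 4 as n → ∞.
Hence the series converges for |u − 6| < 1/(4) = 1/4, so the radius of convergence is 1/4.

R = 1/4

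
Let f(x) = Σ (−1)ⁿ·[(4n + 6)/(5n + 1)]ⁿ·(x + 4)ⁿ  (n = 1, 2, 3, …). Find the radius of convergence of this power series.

R = 5/4

Applying the root test, |a_n|^(1/n) = (4n + 6)/(5n + 1) → 4/5.
Convergence for |x + 4| · 4/5 < 1, i.e. |x + 4| < 5/4. So R = 5/4.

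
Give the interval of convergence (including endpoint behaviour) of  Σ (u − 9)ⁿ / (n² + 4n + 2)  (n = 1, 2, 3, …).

Apply the ratio test: |a_{n+1}| / |a_n| = (n² + 4n + 2)/((n+1)² + 4(n+1) + 2), which tends to 1 as n → ∞.
Hence R = 1.
At u = 10: the series is dominated by a constant times Σ 1/n², which converges (p = 2 > 1).
At u = 8: the terms are on the order of 1/n², so the series converges absolutely by comparison with the p-series (p = 2 > 1).

[8, 10]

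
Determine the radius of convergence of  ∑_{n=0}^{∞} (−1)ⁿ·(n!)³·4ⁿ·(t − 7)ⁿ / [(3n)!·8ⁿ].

R = 54

By the ratio test, |a_{n+1}/a_n| = (n+1)³/[(3n+1)·(3n+2)·(3n+3)] · 4/8 → 1/54.
Thus R = 1/(1/54) = 54.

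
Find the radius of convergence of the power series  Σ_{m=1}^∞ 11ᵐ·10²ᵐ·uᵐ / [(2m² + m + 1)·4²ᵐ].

Ratio test: |a_{m+1}/a_m| = [(2m² + m + 1)/(2(m+1)² + (m+1) + 1)] · 11·100/16 → 275/4 as m → ∞.
Hence the series converges for |u| < 1/(275/4) = 4/275, so the radius of convergence is 4/275.

R = 4/275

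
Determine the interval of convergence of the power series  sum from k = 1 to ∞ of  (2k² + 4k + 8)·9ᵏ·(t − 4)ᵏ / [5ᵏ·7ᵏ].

(1/9, 71/9)

The ratio of consecutive coefficients is [(2(k+1)² + 4(k+1) + 8)/(2k² + 4k + 8)] · 9/(5·7) → 9/35.
Thus R = 1/(9/35) = 35/9.
When t = 71/9, the terms do not tend to 0, so the series diverges.
Endpoint t = 1/9: the k-th term does not approach 0; divergence by the term test.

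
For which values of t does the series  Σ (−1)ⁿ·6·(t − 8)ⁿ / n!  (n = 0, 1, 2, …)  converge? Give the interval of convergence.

By the ratio test, |a_{n+1}/a_n| = 6/6 · 1/(n+1) → 0.
The limit is 0, so the series converges for all t; R = ∞.

(−∞, ∞)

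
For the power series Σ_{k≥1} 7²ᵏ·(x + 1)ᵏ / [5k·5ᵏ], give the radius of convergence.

R = 5/49

Apply the ratio test: |a_{k+1}| / |a_k| = [5k/5(k+1)] · 49/5, which tends to 49/5 as k → ∞.
Thus R = 1/(49/5) = 5/49.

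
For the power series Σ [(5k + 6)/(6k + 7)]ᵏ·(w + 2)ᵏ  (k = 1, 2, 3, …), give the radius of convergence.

R = 6/5

Root test: |a_k|^(1/k) = (5k + 6)/(6k + 7) → 5/6.
Hence the series converges for |w + 2| < 1/(5/6) = 6/5, so the radius of convergence is 6/5.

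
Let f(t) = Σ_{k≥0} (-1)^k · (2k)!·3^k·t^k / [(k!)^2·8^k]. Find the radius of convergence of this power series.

R = 2/3

Ratio test: |a_{k+1}/a_k| = (2k+1)·(2k+2)/(k+1)² · 3/8 → 3/2 as k → ∞.
The series converges when 3/2 · |t| < 1, giving R = 2/3.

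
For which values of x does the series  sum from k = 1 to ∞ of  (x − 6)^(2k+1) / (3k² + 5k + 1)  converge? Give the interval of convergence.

[5, 7]

By the ratio test, |a_{k+1}/a_k| = (3k² + 5k + 1)/(3(k+1)² + 5(k+1) + 1) → 1.
Writing y = (x − 6)², the series in y has radius 1, so |x − 6| < √(1) = 1 and R = 1.
Endpoint x = 7: the series is dominated by a constant times Σ 1/k², which converges (p = 2 > 1).
Check x = 5: absolute convergence follows by limit comparison with Σ 1/k².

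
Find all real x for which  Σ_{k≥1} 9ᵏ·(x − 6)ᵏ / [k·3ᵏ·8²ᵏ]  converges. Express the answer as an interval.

Apply the ratio test: |a_{k+1}| / |a_k| = [k/(k+1)] · 9/(3·64), which tends to 3/64 as k → ∞.
Thus R = 1/(3/64) = 64/3.
Endpoint x = 82/3: comparison with the harmonic series Σ 1/k shows the series diverges.
Endpoint x = -46/3: convergence follows from the alternating series test (terms decrease monotonically to 0).

[-46/3, 82/3)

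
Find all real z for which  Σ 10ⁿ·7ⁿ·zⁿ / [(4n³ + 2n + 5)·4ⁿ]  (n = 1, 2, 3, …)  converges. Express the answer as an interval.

By the ratio test, |a_{n+1}/a_n| = [(4n³ + 2n + 5)/(4(n+1)³ + 2(n+1) + 5)] · 10·7/4 → 35/2.
Hence the series converges for |z| < 1/(35/2) = 2/35, so the radius of convergence is 2/35.
At z = 2/35: absolute convergence follows by limit comparison with Σ 1/n³.
When z = -2/35, the series is dominated by a constant times Σ 1/n³, which converges (p = 3 > 1).

[-2/35, 2/35]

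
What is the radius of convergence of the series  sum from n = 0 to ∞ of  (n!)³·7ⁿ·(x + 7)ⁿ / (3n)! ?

By the ratio test, |a_{n+1}/a_n| = (n+1)³/[(3n+1)·(3n+2)·(3n+3)] · 7 → 7/27.
Thus R = 1/(7/27) = 27/7.

R = 27/7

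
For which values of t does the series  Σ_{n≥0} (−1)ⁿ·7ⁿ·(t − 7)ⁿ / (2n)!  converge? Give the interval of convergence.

(−∞, ∞)

The ratio of consecutive coefficients is 7 · 1/[(2n+1)·(2n+2)] → 0.
The ratio tends to 0 regardless of t, hence R = ∞.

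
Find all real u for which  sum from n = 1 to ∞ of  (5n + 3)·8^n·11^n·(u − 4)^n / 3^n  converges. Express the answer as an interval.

(349/88, 355/88)

Ratio test: |a_{n+1}/a_n| = [(5(n+1) + 3)/(5n + 3)] · 8·11/3 → 88/3 as n → ∞.
The series converges when 88/3 · |u − 4| < 1, giving R = 3/88.
When u = 355/88, the n-th term does not approach 0; divergence by the term test.
Check u = 349/88: the n-th term does not approach 0; divergence by the term test.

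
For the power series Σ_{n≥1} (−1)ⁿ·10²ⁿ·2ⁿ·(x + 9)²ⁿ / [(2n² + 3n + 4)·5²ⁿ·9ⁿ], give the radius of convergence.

R = 3√2/4

By the ratio test, |a_{n+1}/a_n| = [(2n² + 3n + 4)/(2(n+1)² + 3(n+1) + 4)] · 100·2/(25·9) → 8/9.
Writing y = (x + 9)², the series in y has radius 9/8, so |x + 9| < √(9/8) and R = 3√2/4.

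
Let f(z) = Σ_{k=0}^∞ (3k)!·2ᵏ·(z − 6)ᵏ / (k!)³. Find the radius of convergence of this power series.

R = 1/54

Apply the ratio test: |a_{k+1}| / |a_k| = (3k+1)·(3k+2)·(3k+3)/(k+1)³ · 2, which tends to 54 as k → ∞.
Convergence for |z − 6| · 54 < 1, i.e. |z − 6| < 1/54. So R = 1/54.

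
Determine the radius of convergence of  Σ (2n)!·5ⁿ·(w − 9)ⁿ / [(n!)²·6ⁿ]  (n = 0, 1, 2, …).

R = 3/10

By the ratio test, |a_{n+1}/a_n| = (2n+1)·(2n+2)/(n+1)² · 5/6 → 10/3.
The series converges when 10/3 · |w − 9| < 1, giving R = 3/10.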